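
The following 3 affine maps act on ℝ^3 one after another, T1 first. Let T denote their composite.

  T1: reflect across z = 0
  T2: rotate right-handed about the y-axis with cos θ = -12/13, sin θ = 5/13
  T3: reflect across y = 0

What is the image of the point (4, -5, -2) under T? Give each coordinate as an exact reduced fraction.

T(p) = (-38/13, 5, -44/13)

T1 reflect across z = 0: (4, -5, -2) → (4, -5, 2)
T2 rotate right-handed about the y-axis with cos θ = -12/13, sin θ = 5/13: (4, -5, 2) → (-38/13, -5, -44/13)
T3 reflect across y = 0: (-38/13, -5, -44/13) → (-38/13, 5, -44/13)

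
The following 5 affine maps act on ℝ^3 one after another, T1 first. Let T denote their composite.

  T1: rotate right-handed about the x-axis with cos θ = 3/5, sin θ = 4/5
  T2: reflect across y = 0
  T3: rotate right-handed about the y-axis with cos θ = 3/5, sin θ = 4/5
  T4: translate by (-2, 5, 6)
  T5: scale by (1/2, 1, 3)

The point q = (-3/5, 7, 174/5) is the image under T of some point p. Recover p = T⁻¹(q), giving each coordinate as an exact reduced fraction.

T1 = [1 0 0 0; 0 3/5 -4/5 0; 0 4/5 3/5 0; 0 0 0 1]
T2·T1 = [1 0 0 0; 0 -3/5 4/5 0; 0 4/5 3/5 0; 0 0 0 1]
T3·…·T1 = [3/5 16/25 12/25 0; 0 -3/5 4/5 0; -4/5 12/25 9/25 0; 0 0 0 1]
T4·…·T1 = [3/5 16/25 12/25 -2; 0 -3/5 4/5 5; -4/5 12/25 9/25 6; 0 0 0 1]
T5·…·T1 = [3/10 8/25 6/25 -1; 0 -3/5 4/5 5; -12/5 36/25 27/25 18; 0 0 0 1]
det M = -3/2; M⁻¹ = [6/5 0 -4/15 6; 32/25 -3/5 4/25 7/5; 24/25 4/5 3/25 -26/5; 0 0 0 1]
M⁻¹ · (-3/5, 7, 174/5)ᵀ = (-4, 2, 4)ᵀ

p = (-4, 2, 4)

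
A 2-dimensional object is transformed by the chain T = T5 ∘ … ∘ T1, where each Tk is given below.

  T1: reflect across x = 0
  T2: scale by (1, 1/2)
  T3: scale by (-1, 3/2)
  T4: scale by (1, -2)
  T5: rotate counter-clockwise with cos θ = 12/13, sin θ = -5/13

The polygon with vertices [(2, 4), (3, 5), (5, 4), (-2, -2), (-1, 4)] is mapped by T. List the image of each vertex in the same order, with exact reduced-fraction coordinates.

T1 reflect across x = 0: (2, 4) → (-2, 4); (3, 5) → (-3, 5); (5, 4) → (-5, 4); (-2, -2) → (2, -2); (-1, 4) → (1, 4)
T2 scale by (1, 1/2): (-2, 4) → (-2, 2); (-3, 5) → (-3, 5/2); (-5, 4) → (-5, 2); (2, -2) → (2, -1); (1, 4) → (1, 2)
T3 scale by (-1, 3/2): (-2, 2) → (2, 3); (-3, 5/2) → (3, 15/4); (-5, 2) → (5, 3); (2, -1) → (-2, -3/2); (1, 2) → (-1, 3)
T4 scale by (1, -2): (2, 3) → (2, -6); (3, 15/4) → (3, -15/2); (5, 3) → (5, -6); (-2, -3/2) → (-2, 3); (-1, 3) → (-1, -6)
T5 rotate counter-clockwise with cos θ = 12/13, sin θ = -5/13: (2, -6) → (-6/13, -82/13); (3, -15/2) → (-3/26, -105/13); (5, -6) → (30/13, -97/13); (-2, 3) → (-9/13, 46/13); (-1, -6) → (-42/13, -67/13)

image vertices: (-6/13, -82/13), (-3/26, -105/13), (30/13, -97/13), (-9/13, 46/13), (-42/13, -67/13)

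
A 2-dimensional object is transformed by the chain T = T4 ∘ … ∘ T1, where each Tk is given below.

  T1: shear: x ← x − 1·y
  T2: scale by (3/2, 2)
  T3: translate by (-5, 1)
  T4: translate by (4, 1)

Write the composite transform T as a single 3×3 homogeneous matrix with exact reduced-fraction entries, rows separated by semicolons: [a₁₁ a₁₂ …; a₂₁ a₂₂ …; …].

T = [3/2 -3/2 -1; 0 2 2; 0 0 1]

T1 = [1 -1 0; 0 1 0; 0 0 1]
T2·T1 = [3/2 -3/2 0; 0 2 0; 0 0 1]
T3·…·T1 = [3/2 -3/2 -5; 0 2 1; 0 0 1]
T4·…·T1 = [3/2 -3/2 -1; 0 2 2; 0 0 1]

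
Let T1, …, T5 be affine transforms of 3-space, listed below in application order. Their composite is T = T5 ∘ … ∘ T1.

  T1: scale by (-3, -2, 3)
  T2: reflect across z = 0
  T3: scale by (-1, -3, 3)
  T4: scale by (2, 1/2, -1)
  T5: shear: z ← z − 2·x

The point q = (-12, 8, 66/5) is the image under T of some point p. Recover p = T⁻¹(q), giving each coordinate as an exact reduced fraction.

p = (-2, 8/3, -6/5)

T1 = [-3 0 0 0; 0 -2 0 0; 0 0 3 0; 0 0 0 1]
T2·T1 = [-3 0 0 0; 0 -2 0 0; 0 0 -3 0; 0 0 0 1]
T3·…·T1 = [3 0 0 0; 0 6 0 0; 0 0 -9 0; 0 0 0 1]
T4·…·T1 = [6 0 0 0; 0 3 0 0; 0 0 9 0; 0 0 0 1]
T5·…·T1 = [6 0 0 0; 0 3 0 0; -12 0 9 0; 0 0 0 1]
det M = 162; M⁻¹ = [1/6 0 0 0; 0 1/3 0 0; 2/9 0 1/9 0; 0 0 0 1]
M⁻¹ · (-12, 8, 66/5)ᵀ = (-2, 8/3, -6/5)ᵀ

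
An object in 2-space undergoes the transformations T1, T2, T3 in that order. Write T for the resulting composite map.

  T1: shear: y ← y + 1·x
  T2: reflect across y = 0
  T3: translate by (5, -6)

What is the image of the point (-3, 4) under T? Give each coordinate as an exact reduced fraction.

T(p) = (2, -7)

T1 shear: y ← y + 1·x: (-3, 4) → (-3, 1)
T2 reflect across y = 0: (-3, 1) → (-3, -1)
T3 translate by (5, -6): (-3, -1) → (2, -7)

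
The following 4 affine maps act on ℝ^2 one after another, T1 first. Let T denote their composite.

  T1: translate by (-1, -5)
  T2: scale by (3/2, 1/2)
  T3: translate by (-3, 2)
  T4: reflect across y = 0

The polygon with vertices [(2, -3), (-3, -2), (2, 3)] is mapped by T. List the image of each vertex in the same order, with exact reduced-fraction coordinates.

image vertices: (-3/2, 2), (-9, 3/2), (-3/2, -1)

T1 translate by (-1, -5): (2, -3) → (1, -8); (-3, -2) → (-4, -7); (2, 3) → (1, -2)
T2 scale by (3/2, 1/2): (1, -8) → (3/2, -4); (-4, -7) → (-6, -7/2); (1, -2) → (3/2, -1)
T3 translate by (-3, 2): (3/2, -4) → (-3/2, -2); (-6, -7/2) → (-9, -3/2); (3/2, -1) → (-3/2, 1)
T4 reflect across y = 0: (-3/2, -2) → (-3/2, 2); (-9, -3/2) → (-9, 3/2); (-3/2, 1) → (-3/2, -1)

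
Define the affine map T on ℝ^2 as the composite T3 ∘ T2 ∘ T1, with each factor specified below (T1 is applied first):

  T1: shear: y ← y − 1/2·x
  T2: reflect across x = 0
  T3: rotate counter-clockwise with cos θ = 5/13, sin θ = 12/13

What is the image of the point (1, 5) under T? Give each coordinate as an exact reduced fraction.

T1 shear: y ← y − 1/2·x: (1, 5) → (1, 9/2)
T2 reflect across x = 0: (1, 9/2) → (-1, 9/2)
T3 rotate counter-clockwise with cos θ = 5/13, sin θ = 12/13: (-1, 9/2) → (-59/13, 21/26)

T(p) = (-59/13, 21/26)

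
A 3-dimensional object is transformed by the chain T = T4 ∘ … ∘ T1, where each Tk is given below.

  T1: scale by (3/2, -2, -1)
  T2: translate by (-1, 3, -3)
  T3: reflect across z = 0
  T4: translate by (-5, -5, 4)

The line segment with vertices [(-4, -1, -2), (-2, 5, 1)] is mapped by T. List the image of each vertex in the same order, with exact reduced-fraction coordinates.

T1 scale by (3/2, -2, -1): (-4, -1, -2) → (-6, 2, 2); (-2, 5, 1) → (-3, -10, -1)
T2 translate by (-1, 3, -3): (-6, 2, 2) → (-7, 5, -1); (-3, -10, -1) → (-4, -7, -4)
T3 reflect across z = 0: (-7, 5, -1) → (-7, 5, 1); (-4, -7, -4) → (-4, -7, 4)
T4 translate by (-5, -5, 4): (-7, 5, 1) → (-12, 0, 5); (-4, -7, 4) → (-9, -12, 8)

image vertices: (-12, 0, 5), (-9, -12, 8)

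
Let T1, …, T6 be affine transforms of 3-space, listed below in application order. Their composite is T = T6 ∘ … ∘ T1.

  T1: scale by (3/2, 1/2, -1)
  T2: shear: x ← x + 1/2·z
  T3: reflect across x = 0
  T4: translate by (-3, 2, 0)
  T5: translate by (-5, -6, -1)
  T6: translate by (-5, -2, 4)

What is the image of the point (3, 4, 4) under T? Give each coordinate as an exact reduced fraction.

T(p) = (-31/2, -4, -1)

T1 scale by (3/2, 1/2, -1): (3, 4, 4) → (9/2, 2, -4)
T2 shear: x ← x + 1/2·z: (9/2, 2, -4) → (5/2, 2, -4)
T3 reflect across x = 0: (5/2, 2, -4) → (-5/2, 2, -4)
T4 translate by (-3, 2, 0): (-5/2, 2, -4) → (-11/2, 4, -4)
T5 translate by (-5, -6, -1): (-11/2, 4, -4) → (-21/2, -2, -5)
T6 translate by (-5, -2, 4): (-21/2, -2, -5) → (-31/2, -4, -1)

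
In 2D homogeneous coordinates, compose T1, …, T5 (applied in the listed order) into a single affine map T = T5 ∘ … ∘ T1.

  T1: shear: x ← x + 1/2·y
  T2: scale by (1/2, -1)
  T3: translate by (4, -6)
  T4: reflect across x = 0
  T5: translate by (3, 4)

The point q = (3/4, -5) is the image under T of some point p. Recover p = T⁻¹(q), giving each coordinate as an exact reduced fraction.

T1 = [1 1/2 0; 0 1 0; 0 0 1]
T2·T1 = [1/2 1/4 0; 0 -1 0; 0 0 1]
T3·…·T1 = [1/2 1/4 4; 0 -1 -6; 0 0 1]
T4·…·T1 = [-1/2 -1/4 -4; 0 -1 -6; 0 0 1]
T5·…·T1 = [-1/2 -1/4 -1; 0 -1 -2; 0 0 1]
det M = 1/2; M⁻¹ = [-2 1/2 -1; 0 -1 -2; 0 0 1]
M⁻¹ · (3/4, -5)ᵀ = (-5, 3)ᵀ

p = (-5, 3)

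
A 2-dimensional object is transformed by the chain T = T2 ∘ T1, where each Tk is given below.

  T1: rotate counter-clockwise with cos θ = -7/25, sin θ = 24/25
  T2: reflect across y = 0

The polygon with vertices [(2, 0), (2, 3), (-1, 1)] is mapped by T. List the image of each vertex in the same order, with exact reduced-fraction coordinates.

image vertices: (-14/25, -48/25), (-86/25, -27/25), (-17/25, 31/25)

T1 rotate counter-clockwise with cos θ = -7/25, sin θ = 24/25: (2, 0) → (-14/25, 48/25); (2, 3) → (-86/25, 27/25); (-1, 1) → (-17/25, -31/25)
T2 reflect across y = 0: (-14/25, 48/25) → (-14/25, -48/25); (-86/25, 27/25) → (-86/25, -27/25); (-17/25, -31/25) → (-17/25, 31/25)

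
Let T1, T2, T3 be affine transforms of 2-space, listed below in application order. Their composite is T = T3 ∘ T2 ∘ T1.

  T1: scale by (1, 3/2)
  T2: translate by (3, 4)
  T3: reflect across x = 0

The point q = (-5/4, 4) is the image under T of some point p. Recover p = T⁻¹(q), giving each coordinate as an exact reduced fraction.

T1 = [1 0 0; 0 3/2 0; 0 0 1]
T2·T1 = [1 0 3; 0 3/2 4; 0 0 1]
T3·…·T1 = [-1 0 -3; 0 3/2 4; 0 0 1]
det M = -3/2; M⁻¹ = [-1 0 -3; 0 2/3 -8/3; 0 0 1]
M⁻¹ · (-5/4, 4)ᵀ = (-7/4, 0)ᵀ

p = (-7/4, 0)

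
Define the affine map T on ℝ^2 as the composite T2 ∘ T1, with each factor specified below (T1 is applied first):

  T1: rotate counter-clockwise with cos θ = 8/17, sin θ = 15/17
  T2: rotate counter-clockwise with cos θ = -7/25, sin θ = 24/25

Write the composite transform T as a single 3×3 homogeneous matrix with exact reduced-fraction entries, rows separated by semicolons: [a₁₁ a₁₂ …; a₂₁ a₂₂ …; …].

T = [-416/425 -87/425 0; 87/425 -416/425 0; 0 0 1]

T1 = [8/17 -15/17 0; 15/17 8/17 0; 0 0 1]
T2·T1 = [-416/425 -87/425 0; 87/425 -416/425 0; 0 0 1]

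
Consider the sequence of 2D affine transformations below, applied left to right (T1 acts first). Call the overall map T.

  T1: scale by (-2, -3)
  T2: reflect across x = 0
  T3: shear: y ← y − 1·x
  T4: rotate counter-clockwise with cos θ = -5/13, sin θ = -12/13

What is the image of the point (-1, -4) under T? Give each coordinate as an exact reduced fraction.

T1 scale by (-2, -3): (-1, -4) → (2, 12)
T2 reflect across x = 0: (2, 12) → (-2, 12)
T3 shear: y ← y − 1·x: (-2, 12) → (-2, 14)
T4 rotate counter-clockwise with cos θ = -5/13, sin θ = -12/13: (-2, 14) → (178/13, -46/13)

T(p) = (178/13, -46/13)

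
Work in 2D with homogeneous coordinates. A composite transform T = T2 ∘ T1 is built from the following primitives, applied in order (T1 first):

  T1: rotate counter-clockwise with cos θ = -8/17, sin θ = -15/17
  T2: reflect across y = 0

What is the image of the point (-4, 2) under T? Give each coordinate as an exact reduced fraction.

T1 rotate counter-clockwise with cos θ = -8/17, sin θ = -15/17: (-4, 2) → (62/17, 44/17)
T2 reflect across y = 0: (62/17, 44/17) → (62/17, -44/17)

T(p) = (62/17, -44/17)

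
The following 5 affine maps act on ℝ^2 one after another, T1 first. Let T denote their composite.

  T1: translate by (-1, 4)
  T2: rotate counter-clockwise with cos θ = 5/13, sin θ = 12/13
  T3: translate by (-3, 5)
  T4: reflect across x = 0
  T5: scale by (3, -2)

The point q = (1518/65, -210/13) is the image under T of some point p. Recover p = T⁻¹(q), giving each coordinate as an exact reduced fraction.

p = (2, 8/5)

T1 = [1 0 -1; 0 1 4; 0 0 1]
T2·T1 = [5/13 -12/13 -53/13; 12/13 5/13 8/13; 0 0 1]
T3·…·T1 = [5/13 -12/13 -92/13; 12/13 5/13 73/13; 0 0 1]
T4·…·T1 = [-5/13 12/13 92/13; 12/13 5/13 73/13; 0 0 1]
T5·…·T1 = [-15/13 36/13 276/13; -24/13 -10/13 -146/13; 0 0 1]
det M = 6; M⁻¹ = [-5/39 -6/13 -32/13; 4/13 -5/26 -113/13; 0 0 1]
M⁻¹ · (1518/65, -210/13)ᵀ = (2, 8/5)ᵀ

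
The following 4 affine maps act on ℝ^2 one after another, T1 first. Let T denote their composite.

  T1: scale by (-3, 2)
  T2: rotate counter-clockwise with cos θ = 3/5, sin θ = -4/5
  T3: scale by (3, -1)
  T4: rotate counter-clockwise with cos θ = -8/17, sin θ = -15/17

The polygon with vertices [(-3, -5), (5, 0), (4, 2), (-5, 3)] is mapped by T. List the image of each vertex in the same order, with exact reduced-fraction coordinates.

image vertices: (1302/85, 57/85), (36/17, 501/17), (-84/17, 276/17), (-1026/85, -3441/85)

T1 scale by (-3, 2): (-3, -5) → (9, -10); (5, 0) → (-15, 0); (4, 2) → (-12, 4); (-5, 3) → (15, 6)
T2 rotate counter-clockwise with cos θ = 3/5, sin θ = -4/5: (9, -10) → (-13/5, -66/5); (-15, 0) → (-9, 12); (-12, 4) → (-4, 12); (15, 6) → (69/5, -42/5)
T3 scale by (3, -1): (-13/5, -66/5) → (-39/5, 66/5); (-9, 12) → (-27, -12); (-4, 12) → (-12, -12); (69/5, -42/5) → (207/5, 42/5)
T4 rotate counter-clockwise with cos θ = -8/17, sin θ = -15/17: (-39/5, 66/5) → (1302/85, 57/85); (-27, -12) → (36/17, 501/17); (-12, -12) → (-84/17, 276/17); (207/5, 42/5) → (-1026/85, -3441/85)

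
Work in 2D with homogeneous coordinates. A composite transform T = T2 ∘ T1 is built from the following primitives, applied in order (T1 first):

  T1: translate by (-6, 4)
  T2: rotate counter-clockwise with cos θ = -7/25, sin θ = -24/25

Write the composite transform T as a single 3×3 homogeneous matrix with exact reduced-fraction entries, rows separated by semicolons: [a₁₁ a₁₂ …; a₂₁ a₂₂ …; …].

T1 = [1 0 -6; 0 1 4; 0 0 1]
T2·T1 = [-7/25 24/25 138/25; -24/25 -7/25 116/25; 0 0 1]

T = [-7/25 24/25 138/25; -24/25 -7/25 116/25; 0 0 1]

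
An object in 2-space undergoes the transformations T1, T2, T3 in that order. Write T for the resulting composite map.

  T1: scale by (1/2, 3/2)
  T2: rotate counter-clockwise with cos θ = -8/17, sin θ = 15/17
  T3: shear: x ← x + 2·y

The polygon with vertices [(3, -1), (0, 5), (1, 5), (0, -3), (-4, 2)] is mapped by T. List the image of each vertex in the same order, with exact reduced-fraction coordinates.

image vertices: (159/34, 69/34), (-465/34, -60/17), (-443/34, -105/34), (279/34, 36/17), (-137/17, -54/17)

T1 scale by (1/2, 3/2): (3, -1) → (3/2, -3/2); (0, 5) → (0, 15/2); (1, 5) → (1/2, 15/2); (0, -3) → (0, -9/2); (-4, 2) → (-2, 3)
T2 rotate counter-clockwise with cos θ = -8/17, sin θ = 15/17: (3/2, -3/2) → (21/34, 69/34); (0, 15/2) → (-225/34, -60/17); (1/2, 15/2) → (-233/34, -105/34); (0, -9/2) → (135/34, 36/17); (-2, 3) → (-29/17, -54/17)
T3 shear: x ← x + 2·y: (21/34, 69/34) → (159/34, 69/34); (-225/34, -60/17) → (-465/34, -60/17); (-233/34, -105/34) → (-443/34, -105/34); (135/34, 36/17) → (279/34, 36/17); (-29/17, -54/17) → (-137/17, -54/17)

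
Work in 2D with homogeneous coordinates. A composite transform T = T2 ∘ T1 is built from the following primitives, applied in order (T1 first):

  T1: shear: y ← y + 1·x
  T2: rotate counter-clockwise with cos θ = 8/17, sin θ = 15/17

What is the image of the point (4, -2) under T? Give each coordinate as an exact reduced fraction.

T1 shear: y ← y + 1·x: (4, -2) → (4, 2)
T2 rotate counter-clockwise with cos θ = 8/17, sin θ = 15/17: (4, 2) → (2/17, 76/17)

T(p) = (2/17, 76/17)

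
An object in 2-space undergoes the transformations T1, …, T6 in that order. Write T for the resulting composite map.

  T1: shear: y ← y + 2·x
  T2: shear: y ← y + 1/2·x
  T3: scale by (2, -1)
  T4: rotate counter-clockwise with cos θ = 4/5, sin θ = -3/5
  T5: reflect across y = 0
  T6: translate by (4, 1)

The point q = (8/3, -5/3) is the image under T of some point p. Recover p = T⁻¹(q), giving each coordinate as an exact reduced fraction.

p = (-4/3, 2)

T1 = [1 0 0; 2 1 0; 0 0 1]
T2·T1 = [1 0 0; 5/2 1 0; 0 0 1]
T3·…·T1 = [2 0 0; -5/2 -1 0; 0 0 1]
T4·…·T1 = [1/10 -3/5 0; -16/5 -4/5 0; 0 0 1]
T5·…·T1 = [1/10 -3/5 0; 16/5 4/5 0; 0 0 1]
T6·…·T1 = [1/10 -3/5 4; 16/5 4/5 1; 0 0 1]
det M = 2; M⁻¹ = [2/5 3/10 -19/10; -8/5 1/20 127/20; 0 0 1]
M⁻¹ · (8/3, -5/3)ᵀ = (-4/3, 2)ᵀ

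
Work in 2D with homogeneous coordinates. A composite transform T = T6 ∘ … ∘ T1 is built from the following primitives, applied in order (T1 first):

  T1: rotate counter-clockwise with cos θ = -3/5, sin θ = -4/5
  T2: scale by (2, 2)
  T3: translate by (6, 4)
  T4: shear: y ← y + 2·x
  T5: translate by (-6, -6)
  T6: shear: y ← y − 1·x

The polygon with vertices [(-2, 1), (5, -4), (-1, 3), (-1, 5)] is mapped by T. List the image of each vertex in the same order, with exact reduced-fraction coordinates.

image vertices: (4, 16), (-62/5, -28/5), (6, 14), (46/5, 74/5)

T1 rotate counter-clockwise with cos θ = -3/5, sin θ = -4/5: (-2, 1) → (2, 1); (5, -4) → (-31/5, -8/5); (-1, 3) → (3, -1); (-1, 5) → (23/5, -11/5)
T2 scale by (2, 2): (2, 1) → (4, 2); (-31/5, -8/5) → (-62/5, -16/5); (3, -1) → (6, -2); (23/5, -11/5) → (46/5, -22/5)
T3 translate by (6, 4): (4, 2) → (10, 6); (-62/5, -16/5) → (-32/5, 4/5); (6, -2) → (12, 2); (46/5, -22/5) → (76/5, -2/5)
T4 shear: y ← y + 2·x: (10, 6) → (10, 26); (-32/5, 4/5) → (-32/5, -12); (12, 2) → (12, 26); (76/5, -2/5) → (76/5, 30)
T5 translate by (-6, -6): (10, 26) → (4, 20); (-32/5, -12) → (-62/5, -18); (12, 26) → (6, 20); (76/5, 30) → (46/5, 24)
T6 shear: y ← y − 1·x: (4, 20) → (4, 16); (-62/5, -18) → (-62/5, -28/5); (6, 20) → (6, 14); (46/5, 24) → (46/5, 74/5)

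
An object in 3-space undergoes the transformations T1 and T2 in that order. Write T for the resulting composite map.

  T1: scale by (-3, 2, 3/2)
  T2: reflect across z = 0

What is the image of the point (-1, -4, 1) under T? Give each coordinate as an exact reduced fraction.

T(p) = (3, -8, -3/2)

T1 scale by (-3, 2, 3/2): (-1, -4, 1) → (3, -8, 3/2)
T2 reflect across z = 0: (3, -8, 3/2) → (3, -8, -3/2)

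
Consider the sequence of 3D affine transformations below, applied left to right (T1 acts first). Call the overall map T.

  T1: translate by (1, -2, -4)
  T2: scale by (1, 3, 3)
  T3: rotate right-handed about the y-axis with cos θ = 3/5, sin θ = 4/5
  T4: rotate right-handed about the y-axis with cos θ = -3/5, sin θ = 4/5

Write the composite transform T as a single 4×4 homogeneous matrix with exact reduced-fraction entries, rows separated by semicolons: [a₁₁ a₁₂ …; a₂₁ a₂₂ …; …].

T = [-1 0 0 -1; 0 3 0 -6; 0 0 -3 12; 0 0 0 1]

T1 = [1 0 0 1; 0 1 0 -2; 0 0 1 -4; 0 0 0 1]
T2·T1 = [1 0 0 1; 0 3 0 -6; 0 0 3 -12; 0 0 0 1]
T3·…·T1 = [3/5 0 12/5 -9; 0 3 0 -6; -4/5 0 9/5 -8; 0 0 0 1]
T4·…·T1 = [-1 0 0 -1; 0 3 0 -6; 0 0 -3 12; 0 0 0 1]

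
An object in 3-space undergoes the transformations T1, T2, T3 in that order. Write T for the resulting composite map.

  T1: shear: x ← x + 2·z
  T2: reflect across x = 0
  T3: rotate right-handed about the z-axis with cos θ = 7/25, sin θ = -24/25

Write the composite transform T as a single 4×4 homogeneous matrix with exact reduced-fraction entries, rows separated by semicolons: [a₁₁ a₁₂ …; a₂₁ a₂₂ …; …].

T1 = [1 0 2 0; 0 1 0 0; 0 0 1 0; 0 0 0 1]
T2·T1 = [-1 0 -2 0; 0 1 0 0; 0 0 1 0; 0 0 0 1]
T3·…·T1 = [-7/25 24/25 -14/25 0; 24/25 7/25 48/25 0; 0 0 1 0; 0 0 0 1]

T = [-7/25 24/25 -14/25 0; 24/25 7/25 48/25 0; 0 0 1 0; 0 0 0 1]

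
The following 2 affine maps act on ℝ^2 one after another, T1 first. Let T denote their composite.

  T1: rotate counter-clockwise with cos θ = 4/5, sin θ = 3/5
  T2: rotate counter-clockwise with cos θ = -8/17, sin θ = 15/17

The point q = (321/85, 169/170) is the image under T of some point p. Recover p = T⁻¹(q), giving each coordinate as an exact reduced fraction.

p = (-3, -5/2)

T1 = [4/5 -3/5 0; 3/5 4/5 0; 0 0 1]
T2·T1 = [-77/85 -36/85 0; 36/85 -77/85 0; 0 0 1]
det M = 1; M⁻¹ = [-77/85 36/85 0; -36/85 -77/85 0; 0 0 1]
M⁻¹ · (321/85, 169/170)ᵀ = (-3, -5/2)ᵀ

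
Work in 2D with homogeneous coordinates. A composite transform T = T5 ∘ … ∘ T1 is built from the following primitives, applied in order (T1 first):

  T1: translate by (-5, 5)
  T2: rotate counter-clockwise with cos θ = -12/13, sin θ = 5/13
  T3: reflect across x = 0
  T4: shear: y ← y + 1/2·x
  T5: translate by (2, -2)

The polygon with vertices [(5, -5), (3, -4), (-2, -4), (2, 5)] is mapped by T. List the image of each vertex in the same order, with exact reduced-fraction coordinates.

image vertices: (2, -2), (7/13, -115/26), (-53/13, -225/26), (40/13, -154/13)

T1 translate by (-5, 5): (5, -5) → (0, 0); (3, -4) → (-2, 1); (-2, -4) → (-7, 1); (2, 5) → (-3, 10)
T2 rotate counter-clockwise with cos θ = -12/13, sin θ = 5/13: (0, 0) → (0, 0); (-2, 1) → (19/13, -22/13); (-7, 1) → (79/13, -47/13); (-3, 10) → (-14/13, -135/13)
T3 reflect across x = 0: (0, 0) → (0, 0); (19/13, -22/13) → (-19/13, -22/13); (79/13, -47/13) → (-79/13, -47/13); (-14/13, -135/13) → (14/13, -135/13)
T4 shear: y ← y + 1/2·x: (0, 0) → (0, 0); (-19/13, -22/13) → (-19/13, -63/26); (-79/13, -47/13) → (-79/13, -173/26); (14/13, -135/13) → (14/13, -128/13)
T5 translate by (2, -2): (0, 0) → (2, -2); (-19/13, -63/26) → (7/13, -115/26); (-79/13, -173/26) → (-53/13, -225/26); (14/13, -128/13) → (40/13, -154/13)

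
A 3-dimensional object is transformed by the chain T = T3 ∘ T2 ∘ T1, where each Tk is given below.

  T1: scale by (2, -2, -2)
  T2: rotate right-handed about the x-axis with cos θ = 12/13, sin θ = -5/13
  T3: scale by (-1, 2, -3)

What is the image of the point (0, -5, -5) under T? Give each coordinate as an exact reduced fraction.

T1 scale by (2, -2, -2): (0, -5, -5) → (0, 10, 10)
T2 rotate right-handed about the x-axis with cos θ = 12/13, sin θ = -5/13: (0, 10, 10) → (0, 170/13, 70/13)
T3 scale by (-1, 2, -3): (0, 170/13, 70/13) → (0, 340/13, -210/13)

T(p) = (0, 340/13, -210/13)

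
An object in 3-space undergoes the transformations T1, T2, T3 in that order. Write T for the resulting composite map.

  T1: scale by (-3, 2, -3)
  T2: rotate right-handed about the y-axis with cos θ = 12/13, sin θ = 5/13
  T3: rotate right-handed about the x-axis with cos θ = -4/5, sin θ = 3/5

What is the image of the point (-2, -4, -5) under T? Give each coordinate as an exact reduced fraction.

T(p) = (147/13, -34/65, -912/65)

T1 scale by (-3, 2, -3): (-2, -4, -5) → (6, -8, 15)
T2 rotate right-handed about the y-axis with cos θ = 12/13, sin θ = 5/13: (6, -8, 15) → (147/13, -8, 150/13)
T3 rotate right-handed about the x-axis with cos θ = -4/5, sin θ = 3/5: (147/13, -8, 150/13) → (147/13, -34/65, -912/65)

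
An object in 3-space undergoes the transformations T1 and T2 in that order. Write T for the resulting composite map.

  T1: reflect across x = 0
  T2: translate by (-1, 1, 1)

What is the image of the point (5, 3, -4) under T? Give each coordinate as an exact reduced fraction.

T1 reflect across x = 0: (5, 3, -4) → (-5, 3, -4)
T2 translate by (-1, 1, 1): (-5, 3, -4) → (-6, 4, -3)

T(p) = (-6, 4, -3)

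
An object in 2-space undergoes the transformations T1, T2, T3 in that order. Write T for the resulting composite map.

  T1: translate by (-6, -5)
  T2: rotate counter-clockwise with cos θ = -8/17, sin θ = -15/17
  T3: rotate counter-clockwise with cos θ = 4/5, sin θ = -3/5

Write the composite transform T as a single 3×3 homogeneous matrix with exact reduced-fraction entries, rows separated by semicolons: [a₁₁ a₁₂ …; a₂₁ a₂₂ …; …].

T = [-77/85 36/85 282/85; -36/85 -77/85 601/85; 0 0 1]

T1 = [1 0 -6; 0 1 -5; 0 0 1]
T2·T1 = [-8/17 15/17 -27/17; -15/17 -8/17 130/17; 0 0 1]
T3·…·T1 = [-77/85 36/85 282/85; -36/85 -77/85 601/85; 0 0 1]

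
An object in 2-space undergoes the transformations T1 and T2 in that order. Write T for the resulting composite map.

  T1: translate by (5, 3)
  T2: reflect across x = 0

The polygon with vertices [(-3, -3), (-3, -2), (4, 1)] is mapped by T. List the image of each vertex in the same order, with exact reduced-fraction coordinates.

image vertices: (-2, 0), (-2, 1), (-9, 4)

T1 translate by (5, 3): (-3, -3) → (2, 0); (-3, -2) → (2, 1); (4, 1) → (9, 4)
T2 reflect across x = 0: (2, 0) → (-2, 0); (2, 1) → (-2, 1); (9, 4) → (-9, 4)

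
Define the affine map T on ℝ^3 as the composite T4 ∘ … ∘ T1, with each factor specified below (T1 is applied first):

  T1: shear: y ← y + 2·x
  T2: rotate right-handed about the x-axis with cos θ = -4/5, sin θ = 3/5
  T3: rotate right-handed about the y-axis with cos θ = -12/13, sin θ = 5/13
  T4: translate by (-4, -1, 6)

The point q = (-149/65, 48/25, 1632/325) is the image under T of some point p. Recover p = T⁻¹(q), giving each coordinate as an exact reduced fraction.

p = (-6/5, 1, -3)

T1 = [1 0 0 0; 2 1 0 0; 0 0 1 0; 0 0 0 1]
T2·T1 = [1 0 0 0; -8/5 -4/5 -3/5 0; 6/5 3/5 -4/5 0; 0 0 0 1]
T3·…·T1 = [-6/13 3/13 -4/13 0; -8/5 -4/5 -3/5 0; -97/65 -36/65 48/65 0; 0 0 0 1]
T4·…·T1 = [-6/13 3/13 -4/13 -4; -8/5 -4/5 -3/5 -1; -97/65 -36/65 48/65 6; 0 0 0 1]
det M = 1; M⁻¹ = [-12/13 0 -5/13 -18/13; 27/13 -4/5 14/65 404/65; -4/13 -3/5 48/65 -407/65; 0 0 0 1]
M⁻¹ · (-149/65, 48/25, 1632/325)ᵀ = (-6/5, 1, -3)ᵀ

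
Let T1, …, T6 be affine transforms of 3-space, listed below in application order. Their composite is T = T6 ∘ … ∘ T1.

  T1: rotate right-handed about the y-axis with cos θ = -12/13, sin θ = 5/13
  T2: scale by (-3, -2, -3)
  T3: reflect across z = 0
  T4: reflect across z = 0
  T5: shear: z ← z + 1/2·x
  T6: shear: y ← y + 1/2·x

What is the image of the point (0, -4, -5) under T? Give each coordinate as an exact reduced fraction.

T(p) = (75/13, 283/26, -285/26)

T1 rotate right-handed about the y-axis with cos θ = -12/13, sin θ = 5/13: (0, -4, -5) → (-25/13, -4, 60/13)
T2 scale by (-3, -2, -3): (-25/13, -4, 60/13) → (75/13, 8, -180/13)
T3 reflect across z = 0: (75/13, 8, -180/13) → (75/13, 8, 180/13)
T4 reflect across z = 0: (75/13, 8, 180/13) → (75/13, 8, -180/13)
T5 shear: z ← z + 1/2·x: (75/13, 8, -180/13) → (75/13, 8, -285/26)
T6 shear: y ← y + 1/2·x: (75/13, 8, -285/26) → (75/13, 283/26, -285/26)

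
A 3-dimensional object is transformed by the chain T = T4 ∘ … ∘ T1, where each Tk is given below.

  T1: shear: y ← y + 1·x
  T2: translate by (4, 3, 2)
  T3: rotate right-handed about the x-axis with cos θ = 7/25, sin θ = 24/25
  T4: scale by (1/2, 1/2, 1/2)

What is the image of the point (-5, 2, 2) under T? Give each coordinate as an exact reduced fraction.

T1 shear: y ← y + 1·x: (-5, 2, 2) → (-5, -3, 2)
T2 translate by (4, 3, 2): (-5, -3, 2) → (-1, 0, 4)
T3 rotate right-handed about the x-axis with cos θ = 7/25, sin θ = 24/25: (-1, 0, 4) → (-1, -96/25, 28/25)
T4 scale by (1/2, 1/2, 1/2): (-1, -96/25, 28/25) → (-1/2, -48/25, 14/25)

T(p) = (-1/2, -48/25, 14/25)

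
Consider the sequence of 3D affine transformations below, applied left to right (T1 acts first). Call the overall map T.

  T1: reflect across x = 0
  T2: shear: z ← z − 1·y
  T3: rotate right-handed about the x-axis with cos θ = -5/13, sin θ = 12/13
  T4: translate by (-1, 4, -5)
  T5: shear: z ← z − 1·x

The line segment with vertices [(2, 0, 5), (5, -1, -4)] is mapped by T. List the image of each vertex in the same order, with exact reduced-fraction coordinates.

image vertices: (-3, -8/13, -51/13), (-6, 93/13, 16/13)

T1 reflect across x = 0: (2, 0, 5) → (-2, 0, 5); (5, -1, -4) → (-5, -1, -4)
T2 shear: z ← z − 1·y: (-2, 0, 5) → (-2, 0, 5); (-5, -1, -4) → (-5, -1, -3)
T3 rotate right-handed about the x-axis with cos θ = -5/13, sin θ = 12/13: (-2, 0, 5) → (-2, -60/13, -25/13); (-5, -1, -3) → (-5, 41/13, 3/13)
T4 translate by (-1, 4, -5): (-2, -60/13, -25/13) → (-3, -8/13, -90/13); (-5, 41/13, 3/13) → (-6, 93/13, -62/13)
T5 shear: z ← z − 1·x: (-3, -8/13, -90/13) → (-3, -8/13, -51/13); (-6, 93/13, -62/13) → (-6, 93/13, 16/13)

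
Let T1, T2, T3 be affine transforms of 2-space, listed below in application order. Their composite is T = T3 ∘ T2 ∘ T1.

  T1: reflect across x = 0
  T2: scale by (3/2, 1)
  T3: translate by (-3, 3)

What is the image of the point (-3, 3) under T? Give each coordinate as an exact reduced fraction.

T(p) = (3/2, 6)

T1 reflect across x = 0: (-3, 3) → (3, 3)
T2 scale by (3/2, 1): (3, 3) → (9/2, 3)
T3 translate by (-3, 3): (9/2, 3) → (3/2, 6)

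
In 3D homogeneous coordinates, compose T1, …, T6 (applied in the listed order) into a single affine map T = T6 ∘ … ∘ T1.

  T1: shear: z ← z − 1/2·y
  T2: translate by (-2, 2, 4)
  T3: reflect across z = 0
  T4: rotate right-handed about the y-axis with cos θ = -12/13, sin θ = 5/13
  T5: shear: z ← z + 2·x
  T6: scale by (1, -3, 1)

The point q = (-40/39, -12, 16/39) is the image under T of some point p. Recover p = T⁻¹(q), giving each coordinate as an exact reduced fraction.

T1 = [1 0 0 0; 0 1 0 0; 0 -1/2 1 0; 0 0 0 1]
T2·T1 = [1 0 0 -2; 0 1 0 2; 0 -1/2 1 4; 0 0 0 1]
T3·…·T1 = [1 0 0 -2; 0 1 0 2; 0 1/2 -1 -4; 0 0 0 1]
T4·…·T1 = [-12/13 5/26 -5/13 4/13; 0 1 0 2; -5/13 -6/13 12/13 58/13; 0 0 0 1]
T5·…·T1 = [-12/13 5/26 -5/13 4/13; 0 1 0 2; -29/13 -1/13 2/13 66/13; 0 0 0 1]
T6·…·T1 = [-12/13 5/26 -5/13 4/13; 0 -3 0 -6; -29/13 -1/13 2/13 66/13; 0 0 0 1]
det M = 3; M⁻¹ = [-2/13 0 -5/13 2; 0 -1/3 0 -2; -29/13 -1/6 12/13 -5; 0 0 0 1]
M⁻¹ · (-40/39, -12, 16/39)ᵀ = (2, 2, -1/3)ᵀ

p = (2, 2, -1/3)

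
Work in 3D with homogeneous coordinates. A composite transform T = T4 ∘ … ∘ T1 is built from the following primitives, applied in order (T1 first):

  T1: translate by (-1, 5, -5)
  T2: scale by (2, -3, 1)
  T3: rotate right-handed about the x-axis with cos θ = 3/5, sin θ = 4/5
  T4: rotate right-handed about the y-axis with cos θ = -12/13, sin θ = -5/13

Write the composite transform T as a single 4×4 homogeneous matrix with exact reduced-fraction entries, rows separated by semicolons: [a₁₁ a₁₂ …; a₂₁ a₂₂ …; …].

T1 = [1 0 0 -1; 0 1 0 5; 0 0 1 -5; 0 0 0 1]
T2·T1 = [2 0 0 -2; 0 -3 0 -15; 0 0 1 -5; 0 0 0 1]
T3·…·T1 = [2 0 0 -2; 0 -9/5 -4/5 -5; 0 -12/5 3/5 -15; 0 0 0 1]
T4·…·T1 = [-24/13 12/13 -3/13 99/13; 0 -9/5 -4/5 -5; 10/13 144/65 -36/65 170/13; 0 0 0 1]

T = [-24/13 12/13 -3/13 99/13; 0 -9/5 -4/5 -5; 10/13 144/65 -36/65 170/13; 0 0 0 1]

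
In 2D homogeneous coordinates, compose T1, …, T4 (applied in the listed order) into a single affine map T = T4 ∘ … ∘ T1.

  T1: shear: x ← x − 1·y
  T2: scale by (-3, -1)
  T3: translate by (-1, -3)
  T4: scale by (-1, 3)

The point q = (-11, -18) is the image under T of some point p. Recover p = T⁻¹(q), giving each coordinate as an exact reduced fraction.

T1 = [1 -1 0; 0 1 0; 0 0 1]
T2·T1 = [-3 3 0; 0 -1 0; 0 0 1]
T3·…·T1 = [-3 3 -1; 0 -1 -3; 0 0 1]
T4·…·T1 = [3 -3 1; 0 -3 -9; 0 0 1]
det M = -9; M⁻¹ = [1/3 -1/3 -10/3; 0 -1/3 -3; 0 0 1]
M⁻¹ · (-11, -18)ᵀ = (-1, 3)ᵀ

p = (-1, 3)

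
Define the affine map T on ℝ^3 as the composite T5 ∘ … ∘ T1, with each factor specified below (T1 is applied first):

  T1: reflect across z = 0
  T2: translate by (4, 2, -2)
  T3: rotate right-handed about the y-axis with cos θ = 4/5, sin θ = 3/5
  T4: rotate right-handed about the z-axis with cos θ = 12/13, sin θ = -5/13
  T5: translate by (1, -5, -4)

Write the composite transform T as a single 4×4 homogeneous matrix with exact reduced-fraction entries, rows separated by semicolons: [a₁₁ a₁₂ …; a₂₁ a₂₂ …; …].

T1 = [1 0 0 0; 0 1 0 0; 0 0 -1 0; 0 0 0 1]
T2·T1 = [1 0 0 4; 0 1 0 2; 0 0 -1 -2; 0 0 0 1]
T3·…·T1 = [4/5 0 -3/5 2; 0 1 0 2; -3/5 0 -4/5 -4; 0 0 0 1]
T4·…·T1 = [48/65 5/13 -36/65 34/13; -4/13 12/13 3/13 14/13; -3/5 0 -4/5 -4; 0 0 0 1]
T5·…·T1 = [48/65 5/13 -36/65 47/13; -4/13 12/13 3/13 -51/13; -3/5 0 -4/5 -8; 0 0 0 1]

T = [48/65 5/13 -36/65 47/13; -4/13 12/13 3/13 -51/13; -3/5 0 -4/5 -8; 0 0 0 1]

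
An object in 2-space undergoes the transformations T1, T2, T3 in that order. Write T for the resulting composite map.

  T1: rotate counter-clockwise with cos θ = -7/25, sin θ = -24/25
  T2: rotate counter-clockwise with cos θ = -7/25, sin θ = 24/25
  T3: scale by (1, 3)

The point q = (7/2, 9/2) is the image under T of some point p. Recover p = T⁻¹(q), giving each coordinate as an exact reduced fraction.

p = (7/2, 3/2)

T1 = [-7/25 24/25 0; -24/25 -7/25 0; 0 0 1]
T2·T1 = [1 0 0; 0 1 0; 0 0 1]
T3·…·T1 = [1 0 0; 0 3 0; 0 0 1]
det M = 3; M⁻¹ = [1 0 0; 0 1/3 0; 0 0 1]
M⁻¹ · (7/2, 9/2)ᵀ = (7/2, 3/2)ᵀ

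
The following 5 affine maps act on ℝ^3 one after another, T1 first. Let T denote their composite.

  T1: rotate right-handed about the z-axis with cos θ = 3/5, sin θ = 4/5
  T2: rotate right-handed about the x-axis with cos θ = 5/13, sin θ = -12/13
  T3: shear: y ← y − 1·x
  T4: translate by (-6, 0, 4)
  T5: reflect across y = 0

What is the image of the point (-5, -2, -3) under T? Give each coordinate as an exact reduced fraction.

T1 rotate right-handed about the z-axis with cos θ = 3/5, sin θ = 4/5: (-5, -2, -3) → (-7/5, -26/5, -3)
T2 rotate right-handed about the x-axis with cos θ = 5/13, sin θ = -12/13: (-7/5, -26/5, -3) → (-7/5, -62/13, 237/65)
T3 shear: y ← y − 1·x: (-7/5, -62/13, 237/65) → (-7/5, -219/65, 237/65)
T4 translate by (-6, 0, 4): (-7/5, -219/65, 237/65) → (-37/5, -219/65, 497/65)
T5 reflect across y = 0: (-37/5, -219/65, 497/65) → (-37/5, 219/65, 497/65)

T(p) = (-37/5, 219/65, 497/65)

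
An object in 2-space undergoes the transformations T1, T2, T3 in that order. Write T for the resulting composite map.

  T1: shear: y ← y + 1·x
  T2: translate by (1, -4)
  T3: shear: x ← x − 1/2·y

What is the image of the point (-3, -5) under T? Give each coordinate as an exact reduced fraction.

T1 shear: y ← y + 1·x: (-3, -5) → (-3, -8)
T2 translate by (1, -4): (-3, -8) → (-2, -12)
T3 shear: x ← x − 1/2·y: (-2, -12) → (4, -12)

T(p) = (4, -12)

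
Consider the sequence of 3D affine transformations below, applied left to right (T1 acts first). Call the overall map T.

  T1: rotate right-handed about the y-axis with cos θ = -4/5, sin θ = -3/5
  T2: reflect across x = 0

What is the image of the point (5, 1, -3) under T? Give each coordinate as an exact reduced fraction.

T(p) = (11/5, 1, 27/5)

T1 rotate right-handed about the y-axis with cos θ = -4/5, sin θ = -3/5: (5, 1, -3) → (-11/5, 1, 27/5)
T2 reflect across x = 0: (-11/5, 1, 27/5) → (11/5, 1, 27/5)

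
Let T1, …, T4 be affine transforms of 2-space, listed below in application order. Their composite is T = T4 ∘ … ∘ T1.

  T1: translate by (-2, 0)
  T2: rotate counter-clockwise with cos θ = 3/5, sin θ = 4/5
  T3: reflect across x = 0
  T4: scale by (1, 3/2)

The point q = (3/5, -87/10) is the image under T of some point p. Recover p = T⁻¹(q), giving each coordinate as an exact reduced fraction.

p = (-3, -3)

T1 = [1 0 -2; 0 1 0; 0 0 1]
T2·T1 = [3/5 -4/5 -6/5; 4/5 3/5 -8/5; 0 0 1]
T3·…·T1 = [-3/5 4/5 6/5; 4/5 3/5 -8/5; 0 0 1]
T4·…·T1 = [-3/5 4/5 6/5; 6/5 9/10 -12/5; 0 0 1]
det M = -3/2; M⁻¹ = [-3/5 8/15 2; 4/5 2/5 0; 0 0 1]
M⁻¹ · (3/5, -87/10)ᵀ = (-3, -3)ᵀ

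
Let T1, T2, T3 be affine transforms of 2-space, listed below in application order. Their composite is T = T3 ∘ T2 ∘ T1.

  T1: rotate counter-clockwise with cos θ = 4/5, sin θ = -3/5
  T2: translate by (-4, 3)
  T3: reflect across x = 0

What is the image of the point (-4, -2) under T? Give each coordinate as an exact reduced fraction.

T(p) = (42/5, 19/5)

T1 rotate counter-clockwise with cos θ = 4/5, sin θ = -3/5: (-4, -2) → (-22/5, 4/5)
T2 translate by (-4, 3): (-22/5, 4/5) → (-42/5, 19/5)
T3 reflect across x = 0: (-42/5, 19/5) → (42/5, 19/5)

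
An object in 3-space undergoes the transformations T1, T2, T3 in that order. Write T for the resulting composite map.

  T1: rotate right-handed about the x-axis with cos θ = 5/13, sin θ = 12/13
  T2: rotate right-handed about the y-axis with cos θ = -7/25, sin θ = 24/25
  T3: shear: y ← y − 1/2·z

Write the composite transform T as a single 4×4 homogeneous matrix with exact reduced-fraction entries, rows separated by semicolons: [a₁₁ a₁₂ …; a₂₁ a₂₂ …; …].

T = [-7/25 288/325 24/65 0; 12/25 167/325 -113/130 0; -24/25 -84/325 -7/65 0; 0 0 0 1]

T1 = [1 0 0 0; 0 5/13 -12/13 0; 0 12/13 5/13 0; 0 0 0 1]
T2·T1 = [-7/25 288/325 24/65 0; 0 5/13 -12/13 0; -24/25 -84/325 -7/65 0; 0 0 0 1]
T3·…·T1 = [-7/25 288/325 24/65 0; 12/25 167/325 -113/130 0; -24/25 -84/325 -7/65 0; 0 0 0 1]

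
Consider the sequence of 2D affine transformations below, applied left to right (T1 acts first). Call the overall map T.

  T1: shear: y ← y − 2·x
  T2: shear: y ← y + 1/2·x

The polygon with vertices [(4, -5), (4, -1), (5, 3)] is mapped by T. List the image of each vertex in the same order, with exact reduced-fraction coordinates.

T1 shear: y ← y − 2·x: (4, -5) → (4, -13); (4, -1) → (4, -9); (5, 3) → (5, -7)
T2 shear: y ← y + 1/2·x: (4, -13) → (4, -11); (4, -9) → (4, -7); (5, -7) → (5, -9/2)

image vertices: (4, -11), (4, -7), (5, -9/2)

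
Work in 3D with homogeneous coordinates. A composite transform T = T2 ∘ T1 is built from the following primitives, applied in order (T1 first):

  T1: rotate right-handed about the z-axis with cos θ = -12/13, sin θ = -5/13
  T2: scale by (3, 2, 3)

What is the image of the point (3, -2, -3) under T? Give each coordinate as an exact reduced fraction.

T1 rotate right-handed about the z-axis with cos θ = -12/13, sin θ = -5/13: (3, -2, -3) → (-46/13, 9/13, -3)
T2 scale by (3, 2, 3): (-46/13, 9/13, -3) → (-138/13, 18/13, -9)

T(p) = (-138/13, 18/13, -9)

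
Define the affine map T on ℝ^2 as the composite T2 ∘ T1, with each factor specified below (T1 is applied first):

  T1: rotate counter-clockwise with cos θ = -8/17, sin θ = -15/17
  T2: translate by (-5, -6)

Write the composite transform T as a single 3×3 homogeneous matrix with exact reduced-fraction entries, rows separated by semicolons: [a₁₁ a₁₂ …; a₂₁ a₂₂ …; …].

T1 = [-8/17 15/17 0; -15/17 -8/17 0; 0 0 1]
T2·T1 = [-8/17 15/17 -5; -15/17 -8/17 -6; 0 0 1]

T = [-8/17 15/17 -5; -15/17 -8/17 -6; 0 0 1]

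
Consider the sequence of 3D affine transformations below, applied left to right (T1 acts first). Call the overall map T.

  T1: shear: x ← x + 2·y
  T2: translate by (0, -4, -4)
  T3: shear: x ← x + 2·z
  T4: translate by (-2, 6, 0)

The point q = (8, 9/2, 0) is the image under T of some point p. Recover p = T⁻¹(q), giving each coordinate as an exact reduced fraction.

T1 = [1 2 0 0; 0 1 0 0; 0 0 1 0; 0 0 0 1]
T2·T1 = [1 2 0 0; 0 1 0 -4; 0 0 1 -4; 0 0 0 1]
T3·…·T1 = [1 2 2 -8; 0 1 0 -4; 0 0 1 -4; 0 0 0 1]
T4·…·T1 = [1 2 2 -10; 0 1 0 2; 0 0 1 -4; 0 0 0 1]
det M = 1; M⁻¹ = [1 -2 -2 6; 0 1 0 -2; 0 0 1 4; 0 0 0 1]
M⁻¹ · (8, 9/2, 0)ᵀ = (5, 5/2, 4)ᵀ

p = (5, 5/2, 4)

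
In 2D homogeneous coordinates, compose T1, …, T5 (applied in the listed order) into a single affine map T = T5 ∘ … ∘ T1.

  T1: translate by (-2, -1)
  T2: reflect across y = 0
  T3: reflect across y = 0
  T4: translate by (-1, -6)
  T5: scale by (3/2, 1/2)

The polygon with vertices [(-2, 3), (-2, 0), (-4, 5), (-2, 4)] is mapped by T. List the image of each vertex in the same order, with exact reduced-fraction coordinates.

T1 translate by (-2, -1): (-2, 3) → (-4, 2); (-2, 0) → (-4, -1); (-4, 5) → (-6, 4); (-2, 4) → (-4, 3)
T2 reflect across y = 0: (-4, 2) → (-4, -2); (-4, -1) → (-4, 1); (-6, 4) → (-6, -4); (-4, 3) → (-4, -3)
T3 reflect across y = 0: (-4, -2) → (-4, 2); (-4, 1) → (-4, -1); (-6, -4) → (-6, 4); (-4, -3) → (-4, 3)
T4 translate by (-1, -6): (-4, 2) → (-5, -4); (-4, -1) → (-5, -7); (-6, 4) → (-7, -2); (-4, 3) → (-5, -3)
T5 scale by (3/2, 1/2): (-5, -4) → (-15/2, -2); (-5, -7) → (-15/2, -7/2); (-7, -2) → (-21/2, -1); (-5, -3) → (-15/2, -3/2)

image vertices: (-15/2, -2), (-15/2, -7/2), (-21/2, -1), (-15/2, -3/2)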